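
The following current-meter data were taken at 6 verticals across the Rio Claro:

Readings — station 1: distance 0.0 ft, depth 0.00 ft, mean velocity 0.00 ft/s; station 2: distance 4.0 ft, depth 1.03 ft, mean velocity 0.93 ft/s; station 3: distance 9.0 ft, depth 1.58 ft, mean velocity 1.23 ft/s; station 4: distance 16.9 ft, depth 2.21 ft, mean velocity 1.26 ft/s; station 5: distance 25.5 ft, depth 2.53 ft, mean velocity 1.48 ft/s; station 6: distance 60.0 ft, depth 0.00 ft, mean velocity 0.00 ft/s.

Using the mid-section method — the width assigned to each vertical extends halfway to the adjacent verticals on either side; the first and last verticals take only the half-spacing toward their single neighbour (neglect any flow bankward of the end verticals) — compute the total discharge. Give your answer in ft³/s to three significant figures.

121 ft³/s

w_2 = (9.0 − 0.0)/2 = 4.5 ft; q_2 = 0.93 × 1.03 × 4.5 = 4.311 ft³/s
w_3 = (16.9 − 4.0)/2 = 6.45 ft; q_3 = 1.23 × 1.58 × 6.45 = 12.53 ft³/s
w_4 = (25.5 − 9.0)/2 = 8.25 ft; q_4 = 1.26 × 2.21 × 8.25 = 22.97 ft³/s
w_5 = (60.0 − 16.9)/2 = 21.55 ft; q_5 = 1.48 × 2.53 × 21.55 = 80.69 ft³/s
Stations 1, 6 contribute zero (depth or velocity is 0).
Q = Σ qᵢ = 120.5 ft³/s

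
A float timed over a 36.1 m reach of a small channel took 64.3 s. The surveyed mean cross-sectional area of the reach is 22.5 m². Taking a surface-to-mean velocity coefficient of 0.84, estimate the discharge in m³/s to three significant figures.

10.6 m³/s

v_surface = L / t̄ = 36.1 / 64.3 = 0.5614 m/s
v_mean = 0.84 × 0.5614 = 0.4716 m/s
Q = A × v_mean = 22.5 × 0.4716 = 10.61 m³/s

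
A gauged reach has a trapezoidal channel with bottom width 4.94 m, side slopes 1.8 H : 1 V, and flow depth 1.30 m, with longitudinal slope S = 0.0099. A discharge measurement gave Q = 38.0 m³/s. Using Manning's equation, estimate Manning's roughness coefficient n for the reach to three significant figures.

0.0234

A = (b + z·y)·y = (4.94 + 1.8×1.30)×1.30 = 9.464 m²
P = b + 2y√(1+z²) = 4.94 + 2×1.30×√(1+1.8²) = 10.29 m
R = A/P = 9.464/10.29 = 0.9194 m
n = (1/Q)·A·R^(2/3)·S^(1/2) = (1/38.0) × 9.464 × 0.9455 × 0.09950 = 0.02343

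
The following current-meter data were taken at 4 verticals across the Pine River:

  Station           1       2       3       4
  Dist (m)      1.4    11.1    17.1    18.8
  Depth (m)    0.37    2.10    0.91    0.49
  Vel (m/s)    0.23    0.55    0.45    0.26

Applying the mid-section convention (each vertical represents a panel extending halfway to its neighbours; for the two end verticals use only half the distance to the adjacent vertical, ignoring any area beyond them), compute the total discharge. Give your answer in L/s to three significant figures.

11200 L/s

w_1 = (11.1 − 1.4)/2 = 4.85 m; q_1 = 0.23 × 0.37 × 4.85 = 0.4127 m³/s
w_2 = (17.1 − 1.4)/2 = 7.85 m; q_2 = 0.55 × 2.10 × 7.85 = 9.067 m³/s
w_3 = (18.8 − 11.1)/2 = 3.85 m; q_3 = 0.45 × 0.91 × 3.85 = 1.577 m³/s
w_4 = (18.8 − 17.1)/2 = 0.85 m; q_4 = 0.26 × 0.49 × 0.85 = 0.1083 m³/s
Q = Σ qᵢ = 11.16 m³/s
= 11.16 × 1000 = 11160 L/s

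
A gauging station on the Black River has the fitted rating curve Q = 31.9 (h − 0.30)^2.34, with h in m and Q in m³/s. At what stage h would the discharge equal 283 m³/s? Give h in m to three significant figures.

2.84 m

h − h₀ = (Q/C)^(1/b) = (283/31.9)^(1/2.34) = 2.542 m
h = 0.30 + 2.542 = 2.842 m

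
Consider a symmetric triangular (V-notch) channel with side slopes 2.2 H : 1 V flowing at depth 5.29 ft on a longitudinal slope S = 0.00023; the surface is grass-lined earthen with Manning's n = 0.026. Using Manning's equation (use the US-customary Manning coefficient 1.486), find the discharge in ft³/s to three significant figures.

A = z·y² = 2.2×5.29² = 61.57 ft²
P = 2y√(1+z²) = 2×5.29×√(1+2.2²) = 25.57 ft
R = A/P = 61.57/25.57 = 2.408 ft
Q = (1.486/n)·A·R^(2/3)·S^(1/2) = (1.486/0.026) × 61.57 × 2.408^(2/3) × 0.00023^(1/2) = 95.87 ft³/s

95.9 ft³/s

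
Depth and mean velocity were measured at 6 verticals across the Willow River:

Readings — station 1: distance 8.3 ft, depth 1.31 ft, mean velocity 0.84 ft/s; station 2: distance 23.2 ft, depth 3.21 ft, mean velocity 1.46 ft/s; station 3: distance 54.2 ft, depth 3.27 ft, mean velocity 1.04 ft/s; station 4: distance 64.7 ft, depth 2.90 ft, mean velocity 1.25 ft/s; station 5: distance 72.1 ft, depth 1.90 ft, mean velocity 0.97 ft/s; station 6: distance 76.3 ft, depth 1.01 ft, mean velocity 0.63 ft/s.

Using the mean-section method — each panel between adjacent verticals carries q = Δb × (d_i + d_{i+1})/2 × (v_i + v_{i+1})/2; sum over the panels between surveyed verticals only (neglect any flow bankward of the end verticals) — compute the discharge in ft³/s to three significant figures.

Panel 1-2: Δb = 14.9 ft, d̄ = (1.31+3.21)/2 = 2.26, v̄ = (0.84+1.46)/2 = 1.15 → q = 14.9×2.26×1.15 = 38.73 ft³/s
Panel 2-3: Δb = 31 ft, d̄ = (3.21+3.27)/2 = 3.24, v̄ = (1.46+1.04)/2 = 1.25 → q = 31×3.24×1.25 = 125.6 ft³/s
Panel 3-4: Δb = 10.5 ft, d̄ = (3.27+2.90)/2 = 3.085, v̄ = (1.04+1.25)/2 = 1.145 → q = 10.5×3.085×1.145 = 37.09 ft³/s
Panel 4-5: Δb = 7.4 ft, d̄ = (2.90+1.90)/2 = 2.4, v̄ = (1.25+0.97)/2 = 1.11 → q = 7.4×2.4×1.11 = 19.71 ft³/s
Panel 5-6: Δb = 4.2 ft, d̄ = (1.90+1.01)/2 = 1.455, v̄ = (0.97+0.63)/2 = 0.8 → q = 4.2×1.455×0.8 = 4.889 ft³/s
Q = Σ q = 226.0 ft³/s

226 ft³/s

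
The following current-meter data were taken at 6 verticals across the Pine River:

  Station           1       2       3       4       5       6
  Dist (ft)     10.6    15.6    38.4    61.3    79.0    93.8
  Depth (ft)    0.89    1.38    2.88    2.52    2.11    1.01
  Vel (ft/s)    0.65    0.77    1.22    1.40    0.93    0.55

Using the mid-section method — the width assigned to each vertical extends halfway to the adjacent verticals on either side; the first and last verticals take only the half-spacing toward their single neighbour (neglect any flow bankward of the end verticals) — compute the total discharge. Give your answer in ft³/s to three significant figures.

w_1 = (15.6 − 10.6)/2 = 2.5 ft; q_1 = 0.65 × 0.89 × 2.5 = 1.446 ft³/s
w_2 = (38.4 − 10.6)/2 = 13.9 ft; q_2 = 0.77 × 1.38 × 13.9 = 14.77 ft³/s
w_3 = (61.3 − 15.6)/2 = 22.85 ft; q_3 = 1.22 × 2.88 × 22.85 = 80.29 ft³/s
w_4 = (79.0 − 38.4)/2 = 20.3 ft; q_4 = 1.40 × 2.52 × 20.3 = 71.62 ft³/s
w_5 = (93.8 − 61.3)/2 = 16.25 ft; q_5 = 0.93 × 2.11 × 16.25 = 31.89 ft³/s
w_6 = (93.8 − 79.0)/2 = 7.4 ft; q_6 = 0.55 × 1.01 × 7.4 = 4.111 ft³/s
Q = Σ qᵢ = 204.1 ft³/s

204 ft³/s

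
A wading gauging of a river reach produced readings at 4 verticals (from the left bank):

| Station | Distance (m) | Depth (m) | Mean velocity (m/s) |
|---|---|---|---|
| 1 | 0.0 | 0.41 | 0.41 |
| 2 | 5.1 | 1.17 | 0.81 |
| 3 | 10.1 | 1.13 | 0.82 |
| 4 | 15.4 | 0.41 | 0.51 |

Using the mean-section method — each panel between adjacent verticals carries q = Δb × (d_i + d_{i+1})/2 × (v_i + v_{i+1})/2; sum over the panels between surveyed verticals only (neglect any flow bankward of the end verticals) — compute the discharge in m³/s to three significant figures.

9.86 m³/s

Panel 1-2: Δb = 5.1 m, d̄ = (0.41+1.17)/2 = 0.79, v̄ = (0.41+0.81)/2 = 0.61 → q = 5.1×0.79×0.61 = 2.458 m³/s
Panel 2-3: Δb = 5 m, d̄ = (1.17+1.13)/2 = 1.15, v̄ = (0.81+0.82)/2 = 0.815 → q = 5×1.15×0.815 = 4.686 m³/s
Panel 3-4: Δb = 5.3 m, d̄ = (1.13+0.41)/2 = 0.77, v̄ = (0.82+0.51)/2 = 0.665 → q = 5.3×0.77×0.665 = 2.714 m³/s
Q = Σ q = 9.858 m³/s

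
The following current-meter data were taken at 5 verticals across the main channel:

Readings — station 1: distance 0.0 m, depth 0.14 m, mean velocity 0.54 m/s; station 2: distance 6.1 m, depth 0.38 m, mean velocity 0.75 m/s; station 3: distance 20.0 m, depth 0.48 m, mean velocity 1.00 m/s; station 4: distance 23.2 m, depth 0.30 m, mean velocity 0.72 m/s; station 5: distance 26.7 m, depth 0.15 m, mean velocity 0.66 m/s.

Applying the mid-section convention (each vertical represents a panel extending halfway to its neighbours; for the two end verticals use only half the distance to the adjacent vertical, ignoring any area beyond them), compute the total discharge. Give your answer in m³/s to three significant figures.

w_1 = (6.1 − 0.0)/2 = 3.05 m; q_1 = 0.54 × 0.14 × 3.05 = 0.2306 m³/s
w_2 = (20.0 − 0.0)/2 = 10 m; q_2 = 0.75 × 0.38 × 10 = 2.850 m³/s
w_3 = (23.2 − 6.1)/2 = 8.55 m; q_3 = 1.00 × 0.48 × 8.55 = 4.104 m³/s
w_4 = (26.7 − 20.0)/2 = 3.35 m; q_4 = 0.72 × 0.30 × 3.35 = 0.7236 m³/s
w_5 = (26.7 − 23.2)/2 = 1.75 m; q_5 = 0.66 × 0.15 × 1.75 = 0.1733 m³/s
Q = Σ qᵢ = 8.081 m³/s

8.08 m³/s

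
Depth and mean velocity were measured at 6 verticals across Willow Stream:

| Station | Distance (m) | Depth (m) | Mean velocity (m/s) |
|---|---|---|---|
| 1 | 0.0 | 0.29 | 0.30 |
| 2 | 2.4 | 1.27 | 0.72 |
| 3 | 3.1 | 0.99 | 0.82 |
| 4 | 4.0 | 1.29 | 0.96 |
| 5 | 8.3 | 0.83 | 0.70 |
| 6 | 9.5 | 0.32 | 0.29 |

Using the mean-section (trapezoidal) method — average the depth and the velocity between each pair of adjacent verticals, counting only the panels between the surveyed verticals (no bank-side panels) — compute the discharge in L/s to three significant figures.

Panel 1-2: Δb = 2.4 m, d̄ = (0.29+1.27)/2 = 0.78, v̄ = (0.30+0.72)/2 = 0.51 → q = 2.4×0.78×0.51 = 0.9547 m³/s
Panel 2-3: Δb = 0.7 m, d̄ = (1.27+0.99)/2 = 1.13, v̄ = (0.72+0.82)/2 = 0.77 → q = 0.7×1.13×0.77 = 0.6091 m³/s
Panel 3-4: Δb = 0.9 m, d̄ = (0.99+1.29)/2 = 1.14, v̄ = (0.82+0.96)/2 = 0.89 → q = 0.9×1.14×0.89 = 0.9131 m³/s
Panel 4-5: Δb = 4.3 m, d̄ = (1.29+0.83)/2 = 1.06, v̄ = (0.96+0.70)/2 = 0.83 → q = 4.3×1.06×0.83 = 3.783 m³/s
Panel 5-6: Δb = 1.2 m, d̄ = (0.83+0.32)/2 = 0.575, v̄ = (0.70+0.29)/2 = 0.495 → q = 1.2×0.575×0.495 = 0.3416 m³/s
Q = Σ q = 6.602 m³/s
= 6.602 × 1000 = 6602 L/s

6600 L/s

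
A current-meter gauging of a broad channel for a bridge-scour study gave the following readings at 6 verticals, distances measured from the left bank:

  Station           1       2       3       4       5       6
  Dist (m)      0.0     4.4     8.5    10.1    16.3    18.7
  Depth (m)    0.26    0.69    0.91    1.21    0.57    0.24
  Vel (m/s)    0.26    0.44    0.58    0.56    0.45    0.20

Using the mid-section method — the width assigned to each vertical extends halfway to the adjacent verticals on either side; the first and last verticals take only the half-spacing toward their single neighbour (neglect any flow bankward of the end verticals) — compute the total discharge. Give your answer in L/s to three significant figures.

6750 L/s

w_1 = (4.4 − 0.0)/2 = 2.2 m; q_1 = 0.26 × 0.26 × 2.2 = 0.1487 m³/s
w_2 = (8.5 − 0.0)/2 = 4.25 m; q_2 = 0.44 × 0.69 × 4.25 = 1.290 m³/s
w_3 = (10.1 − 4.4)/2 = 2.85 m; q_3 = 0.58 × 0.91 × 2.85 = 1.504 m³/s
w_4 = (16.3 − 8.5)/2 = 3.9 m; q_4 = 0.56 × 1.21 × 3.9 = 2.643 m³/s
w_5 = (18.7 − 10.1)/2 = 4.3 m; q_5 = 0.45 × 0.57 × 4.3 = 1.103 m³/s
w_6 = (18.7 − 16.3)/2 = 1.2 m; q_6 = 0.20 × 0.24 × 1.2 = 0.05760 m³/s
Q = Σ qᵢ = 6.746 m³/s
= 6.746 × 1000 = 6746 L/s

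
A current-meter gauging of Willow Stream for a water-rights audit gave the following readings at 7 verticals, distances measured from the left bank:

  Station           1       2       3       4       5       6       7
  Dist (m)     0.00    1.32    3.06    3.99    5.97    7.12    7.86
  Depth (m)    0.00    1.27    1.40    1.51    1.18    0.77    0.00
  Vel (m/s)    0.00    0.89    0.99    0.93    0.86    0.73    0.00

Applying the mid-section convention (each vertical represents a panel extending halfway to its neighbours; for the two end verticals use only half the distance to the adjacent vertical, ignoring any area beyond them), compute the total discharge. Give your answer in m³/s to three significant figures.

7.74 m³/s

w_2 = (3.06 − 0.00)/2 = 1.53 m; q_2 = 0.89 × 1.27 × 1.53 = 1.729 m³/s
w_3 = (3.99 − 1.32)/2 = 1.335 m; q_3 = 0.99 × 1.40 × 1.335 = 1.850 m³/s
w_4 = (5.97 − 3.06)/2 = 1.455 m; q_4 = 0.93 × 1.51 × 1.455 = 2.043 m³/s
w_5 = (7.12 − 3.99)/2 = 1.565 m; q_5 = 0.86 × 1.18 × 1.565 = 1.588 m³/s
w_6 = (7.86 − 5.97)/2 = 0.945 m; q_6 = 0.73 × 0.77 × 0.945 = 0.5312 m³/s
Stations 1, 7 contribute zero (depth or velocity is 0).
Q = Σ qᵢ = 7.742 m³/s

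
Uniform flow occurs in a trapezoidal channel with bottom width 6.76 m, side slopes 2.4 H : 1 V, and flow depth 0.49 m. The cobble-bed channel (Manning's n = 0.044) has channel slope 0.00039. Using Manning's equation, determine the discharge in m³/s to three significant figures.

A = (b + z·y)·y = (6.76 + 2.4×0.49)×0.49 = 3.889 m²
P = b + 2y√(1+z²) = 6.76 + 2×0.49×√(1+2.4²) = 9.308 m
R = A/P = 3.889/9.308 = 0.4178 m
Q = (1/n)·A·R^(2/3)·S^(1/2) = (1/0.044) × 3.889 × 0.4178^(2/3) × 0.00039^(1/2) = 0.9754 m³/s

0.975 m³/s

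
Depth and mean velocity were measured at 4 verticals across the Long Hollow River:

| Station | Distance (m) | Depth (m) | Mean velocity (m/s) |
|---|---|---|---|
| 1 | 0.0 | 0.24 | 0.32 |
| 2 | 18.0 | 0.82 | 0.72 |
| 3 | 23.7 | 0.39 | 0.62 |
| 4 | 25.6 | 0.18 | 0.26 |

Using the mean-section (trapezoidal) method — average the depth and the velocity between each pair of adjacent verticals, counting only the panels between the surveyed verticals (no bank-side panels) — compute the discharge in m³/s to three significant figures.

7.51 m³/s

Panel 1-2: Δb = 18 m, d̄ = (0.24+0.82)/2 = 0.53, v̄ = (0.32+0.72)/2 = 0.52 → q = 18×0.53×0.52 = 4.961 m³/s
Panel 2-3: Δb = 5.7 m, d̄ = (0.82+0.39)/2 = 0.605, v̄ = (0.72+0.62)/2 = 0.67 → q = 5.7×0.605×0.67 = 2.310 m³/s
Panel 3-4: Δb = 1.9 m, d̄ = (0.39+0.18)/2 = 0.285, v̄ = (0.62+0.26)/2 = 0.44 → q = 1.9×0.285×0.44 = 0.2383 m³/s
Q = Σ q = 7.510 m³/s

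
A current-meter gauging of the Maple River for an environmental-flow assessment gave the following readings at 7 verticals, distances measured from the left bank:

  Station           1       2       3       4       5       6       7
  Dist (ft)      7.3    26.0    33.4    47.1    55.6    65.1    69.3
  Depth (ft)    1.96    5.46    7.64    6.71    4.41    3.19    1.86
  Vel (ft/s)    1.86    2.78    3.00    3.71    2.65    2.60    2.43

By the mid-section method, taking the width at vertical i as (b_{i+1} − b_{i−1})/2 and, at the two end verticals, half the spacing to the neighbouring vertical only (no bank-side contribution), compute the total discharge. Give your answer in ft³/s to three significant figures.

922 ft³/s

w_1 = (26.0 − 7.3)/2 = 9.35 ft; q_1 = 1.86 × 1.96 × 9.35 = 34.09 ft³/s
w_2 = (33.4 − 7.3)/2 = 13.05 ft; q_2 = 2.78 × 5.46 × 13.05 = 198.1 ft³/s
w_3 = (47.1 − 26.0)/2 = 10.55 ft; q_3 = 3.00 × 7.64 × 10.55 = 241.8 ft³/s
w_4 = (55.6 − 33.4)/2 = 11.1 ft; q_4 = 3.71 × 6.71 × 11.1 = 276.3 ft³/s
w_5 = (65.1 − 47.1)/2 = 9 ft; q_5 = 2.65 × 4.41 × 9 = 105.2 ft³/s
w_6 = (69.3 − 55.6)/2 = 6.85 ft; q_6 = 2.60 × 3.19 × 6.85 = 56.81 ft³/s
w_7 = (69.3 − 65.1)/2 = 2.1 ft; q_7 = 2.43 × 1.86 × 2.1 = 9.492 ft³/s
Q = Σ qᵢ = 921.8 ft³/s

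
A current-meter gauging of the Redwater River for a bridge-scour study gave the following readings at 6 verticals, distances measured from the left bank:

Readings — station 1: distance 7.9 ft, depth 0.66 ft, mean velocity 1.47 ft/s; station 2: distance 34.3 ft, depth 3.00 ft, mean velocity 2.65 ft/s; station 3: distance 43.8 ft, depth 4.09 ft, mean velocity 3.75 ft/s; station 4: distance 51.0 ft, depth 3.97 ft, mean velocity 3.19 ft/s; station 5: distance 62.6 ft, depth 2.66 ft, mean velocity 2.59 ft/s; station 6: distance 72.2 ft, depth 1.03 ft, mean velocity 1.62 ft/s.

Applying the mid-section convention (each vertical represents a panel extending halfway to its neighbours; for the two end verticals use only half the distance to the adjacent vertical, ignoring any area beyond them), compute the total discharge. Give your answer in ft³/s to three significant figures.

484 ft³/s

w_1 = (34.3 − 7.9)/2 = 13.2 ft; q_1 = 1.47 × 0.66 × 13.2 = 12.81 ft³/s
w_2 = (43.8 − 7.9)/2 = 17.95 ft; q_2 = 2.65 × 3.00 × 17.95 = 142.7 ft³/s
w_3 = (51.0 − 34.3)/2 = 8.35 ft; q_3 = 3.75 × 4.09 × 8.35 = 128.1 ft³/s
w_4 = (62.6 − 43.8)/2 = 9.4 ft; q_4 = 3.19 × 3.97 × 9.4 = 119.0 ft³/s
w_5 = (72.2 − 51.0)/2 = 10.6 ft; q_5 = 2.59 × 2.66 × 10.6 = 73.03 ft³/s
w_6 = (72.2 − 62.6)/2 = 4.8 ft; q_6 = 1.62 × 1.03 × 4.8 = 8.009 ft³/s
Q = Σ qᵢ = 483.7 ft³/s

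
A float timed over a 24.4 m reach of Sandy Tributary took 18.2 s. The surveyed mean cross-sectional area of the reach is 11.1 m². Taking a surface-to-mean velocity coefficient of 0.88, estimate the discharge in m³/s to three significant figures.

13.1 m³/s

v_surface = L / t̄ = 24.4 / 18.2 = 1.341 m/s
v_mean = 0.88 × 1.341 = 1.180 m/s
Q = A × v_mean = 11.1 × 1.180 = 13.10 m³/s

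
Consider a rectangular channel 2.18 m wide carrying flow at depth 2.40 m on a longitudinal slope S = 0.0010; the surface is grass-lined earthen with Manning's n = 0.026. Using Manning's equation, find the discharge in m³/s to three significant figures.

5.25 m³/s

A = b·y = 2.18 × 2.40 = 5.232 m²
P = b + 2y = 2.18 + 2×2.40 = 6.980 m
R = A/P = 5.232/6.980 = 0.7496 m
Q = (1/n)·A·R^(2/3)·S^(1/2) = (1/0.026) × 5.232 × 0.7496^(2/3) × 0.0010^(1/2) = 5.251 m³/s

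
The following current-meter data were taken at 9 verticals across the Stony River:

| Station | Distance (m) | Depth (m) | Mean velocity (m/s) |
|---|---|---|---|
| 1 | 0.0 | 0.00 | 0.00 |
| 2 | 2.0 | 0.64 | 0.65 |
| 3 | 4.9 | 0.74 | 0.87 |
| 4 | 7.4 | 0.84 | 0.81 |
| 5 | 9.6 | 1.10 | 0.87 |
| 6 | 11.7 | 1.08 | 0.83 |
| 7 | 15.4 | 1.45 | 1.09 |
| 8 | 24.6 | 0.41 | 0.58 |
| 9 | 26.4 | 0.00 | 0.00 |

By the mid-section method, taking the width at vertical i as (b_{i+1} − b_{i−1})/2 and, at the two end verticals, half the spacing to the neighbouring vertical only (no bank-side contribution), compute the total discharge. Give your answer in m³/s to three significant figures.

20.5 m³/s

w_2 = (4.9 − 0.0)/2 = 2.45 m; q_2 = 0.65 × 0.64 × 2.45 = 1.019 m³/s
w_3 = (7.4 − 2.0)/2 = 2.7 m; q_3 = 0.87 × 0.74 × 2.7 = 1.738 m³/s
w_4 = (9.6 − 4.9)/2 = 2.35 m; q_4 = 0.81 × 0.84 × 2.35 = 1.599 m³/s
w_5 = (11.7 − 7.4)/2 = 2.15 m; q_5 = 0.87 × 1.10 × 2.15 = 2.058 m³/s
w_6 = (15.4 − 9.6)/2 = 2.9 m; q_6 = 0.83 × 1.08 × 2.9 = 2.600 m³/s
w_7 = (24.6 − 11.7)/2 = 6.45 m; q_7 = 1.09 × 1.45 × 6.45 = 10.19 m³/s
w_8 = (26.4 − 15.4)/2 = 5.5 m; q_8 = 0.58 × 0.41 × 5.5 = 1.308 m³/s
Stations 1, 9 contribute zero (depth or velocity is 0).
Q = Σ qᵢ = 20.52 m³/s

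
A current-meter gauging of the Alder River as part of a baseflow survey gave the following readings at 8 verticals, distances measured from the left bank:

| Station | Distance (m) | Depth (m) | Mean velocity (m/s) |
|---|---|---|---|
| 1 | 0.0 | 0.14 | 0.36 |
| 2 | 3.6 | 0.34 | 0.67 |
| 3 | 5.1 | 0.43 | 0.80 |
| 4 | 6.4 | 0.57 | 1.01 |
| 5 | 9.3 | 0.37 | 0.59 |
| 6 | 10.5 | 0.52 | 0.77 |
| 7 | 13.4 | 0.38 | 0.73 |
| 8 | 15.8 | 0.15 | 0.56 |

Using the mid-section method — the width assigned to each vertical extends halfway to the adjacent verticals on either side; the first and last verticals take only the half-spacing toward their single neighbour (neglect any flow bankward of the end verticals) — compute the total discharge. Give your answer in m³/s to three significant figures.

4.47 m³/s

w_1 = (3.6 − 0.0)/2 = 1.8 m; q_1 = 0.36 × 0.14 × 1.8 = 0.09072 m³/s
w_2 = (5.1 − 0.0)/2 = 2.55 m; q_2 = 0.67 × 0.34 × 2.55 = 0.5809 m³/s
w_3 = (6.4 − 3.6)/2 = 1.4 m; q_3 = 0.80 × 0.43 × 1.4 = 0.4816 m³/s
w_4 = (9.3 − 5.1)/2 = 2.1 m; q_4 = 1.01 × 0.57 × 2.1 = 1.209 m³/s
w_5 = (10.5 − 6.4)/2 = 2.05 m; q_5 = 0.59 × 0.37 × 2.05 = 0.4475 m³/s
w_6 = (13.4 − 9.3)/2 = 2.05 m; q_6 = 0.77 × 0.52 × 2.05 = 0.8208 m³/s
w_7 = (15.8 − 10.5)/2 = 2.65 m; q_7 = 0.73 × 0.38 × 2.65 = 0.7351 m³/s
w_8 = (15.8 − 13.4)/2 = 1.2 m; q_8 = 0.56 × 0.15 × 1.2 = 0.1008 m³/s
Q = Σ qᵢ = 4.466 m³/s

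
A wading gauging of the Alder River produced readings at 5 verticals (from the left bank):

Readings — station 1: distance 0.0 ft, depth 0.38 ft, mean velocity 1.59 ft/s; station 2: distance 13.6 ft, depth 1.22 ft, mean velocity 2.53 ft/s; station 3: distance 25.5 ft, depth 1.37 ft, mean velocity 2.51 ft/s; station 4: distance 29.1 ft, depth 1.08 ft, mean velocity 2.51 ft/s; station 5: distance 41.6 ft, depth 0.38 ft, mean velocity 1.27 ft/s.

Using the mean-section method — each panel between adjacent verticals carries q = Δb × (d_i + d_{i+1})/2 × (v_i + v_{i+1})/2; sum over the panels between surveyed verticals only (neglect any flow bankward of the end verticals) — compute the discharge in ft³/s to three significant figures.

89.6 ft³/s

Panel 1-2: Δb = 13.6 ft, d̄ = (0.38+1.22)/2 = 0.8, v̄ = (1.59+2.53)/2 = 2.06 → q = 13.6×0.8×2.06 = 22.41 ft³/s
Panel 2-3: Δb = 11.9 ft, d̄ = (1.22+1.37)/2 = 1.295, v̄ = (2.53+2.51)/2 = 2.52 → q = 11.9×1.295×2.52 = 38.83 ft³/s
Panel 3-4: Δb = 3.6 ft, d̄ = (1.37+1.08)/2 = 1.225, v̄ = (2.51+2.51)/2 = 2.51 → q = 3.6×1.225×2.51 = 11.07 ft³/s
Panel 4-5: Δb = 12.5 ft, d̄ = (1.08+0.38)/2 = 0.73, v̄ = (2.51+1.27)/2 = 1.89 → q = 12.5×0.73×1.89 = 17.25 ft³/s
Q = Σ q = 89.56 ft³/s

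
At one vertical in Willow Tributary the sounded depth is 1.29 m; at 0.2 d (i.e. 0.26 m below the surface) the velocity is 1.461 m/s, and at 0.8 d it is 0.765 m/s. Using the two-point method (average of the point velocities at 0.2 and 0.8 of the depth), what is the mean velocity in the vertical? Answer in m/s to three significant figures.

v̄ = (1.461 + 0.765) / 2 = 1.113 m/s

1.11 m/s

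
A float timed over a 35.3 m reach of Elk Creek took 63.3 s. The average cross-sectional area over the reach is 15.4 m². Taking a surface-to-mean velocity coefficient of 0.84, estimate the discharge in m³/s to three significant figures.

v_surface = L / t̄ = 35.3 / 63.3 = 0.5577 m/s
v_mean = 0.84 × 0.5577 = 0.4684 m/s
Q = A × v_mean = 15.4 × 0.4684 = 7.214 m³/s

7.21 m³/s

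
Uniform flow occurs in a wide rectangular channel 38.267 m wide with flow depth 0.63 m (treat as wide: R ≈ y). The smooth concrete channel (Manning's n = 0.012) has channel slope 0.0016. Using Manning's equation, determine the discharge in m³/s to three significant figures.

59.1 m³/s

A = b·y = 38.267 × 0.63 = 24.11 m²
Wide channel: R ≈ y = 0.63 m
Q = (1/n)·A·R^(2/3)·S^(1/2) = (1/0.012) × 24.11 × 0.6300^(2/3) × 0.0016^(1/2) = 59.06 m³/s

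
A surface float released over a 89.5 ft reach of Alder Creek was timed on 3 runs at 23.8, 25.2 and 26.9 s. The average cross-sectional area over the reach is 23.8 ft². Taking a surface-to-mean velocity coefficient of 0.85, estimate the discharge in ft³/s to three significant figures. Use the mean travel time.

71.6 ft³/s

t̄ = (23.8 + 25.2 + 26.9) / 3 = 25.3 s
v_surface = L / t̄ = 89.5 / 25.3 = 3.538 ft/s
v_mean = 0.85 × 3.538 = 3.007 ft/s
Q = A × v_mean = 23.8 × 3.007 = 71.56 ft³/s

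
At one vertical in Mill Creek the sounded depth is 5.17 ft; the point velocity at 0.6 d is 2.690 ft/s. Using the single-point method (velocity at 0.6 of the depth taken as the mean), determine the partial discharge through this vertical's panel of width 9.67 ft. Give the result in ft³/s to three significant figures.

v̄ = v₀.₆ = 2.690 ft/s
q = v̄ × d × w = 2.690 × 5.17 × 9.67 = 134.5 ft³/s

134 ft³/s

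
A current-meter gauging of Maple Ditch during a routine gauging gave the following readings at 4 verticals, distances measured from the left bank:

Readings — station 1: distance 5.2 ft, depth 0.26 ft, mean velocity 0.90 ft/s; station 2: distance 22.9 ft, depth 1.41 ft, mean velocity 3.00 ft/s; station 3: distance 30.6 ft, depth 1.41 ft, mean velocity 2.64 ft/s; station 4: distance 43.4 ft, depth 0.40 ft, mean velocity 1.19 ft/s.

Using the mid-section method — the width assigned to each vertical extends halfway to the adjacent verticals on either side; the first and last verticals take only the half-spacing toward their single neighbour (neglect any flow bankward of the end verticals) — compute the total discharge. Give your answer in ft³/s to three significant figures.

w_1 = (22.9 − 5.2)/2 = 8.85 ft; q_1 = 0.90 × 0.26 × 8.85 = 2.071 ft³/s
w_2 = (30.6 − 5.2)/2 = 12.7 ft; q_2 = 3.00 × 1.41 × 12.7 = 53.72 ft³/s
w_3 = (43.4 − 22.9)/2 = 10.25 ft; q_3 = 2.64 × 1.41 × 10.25 = 38.15 ft³/s
w_4 = (43.4 − 30.6)/2 = 6.4 ft; q_4 = 1.19 × 0.40 × 6.4 = 3.046 ft³/s
Q = Σ qᵢ = 96.99 ft³/s

97.0 ft³/s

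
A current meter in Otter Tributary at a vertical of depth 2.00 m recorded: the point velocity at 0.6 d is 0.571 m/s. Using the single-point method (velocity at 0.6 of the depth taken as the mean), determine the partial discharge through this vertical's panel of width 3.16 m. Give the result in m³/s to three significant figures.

v̄ = v₀.₆ = 0.571 m/s
q = v̄ × d × w = 0.5710 × 2.00 × 3.16 = 3.609 m³/s

3.61 m³/s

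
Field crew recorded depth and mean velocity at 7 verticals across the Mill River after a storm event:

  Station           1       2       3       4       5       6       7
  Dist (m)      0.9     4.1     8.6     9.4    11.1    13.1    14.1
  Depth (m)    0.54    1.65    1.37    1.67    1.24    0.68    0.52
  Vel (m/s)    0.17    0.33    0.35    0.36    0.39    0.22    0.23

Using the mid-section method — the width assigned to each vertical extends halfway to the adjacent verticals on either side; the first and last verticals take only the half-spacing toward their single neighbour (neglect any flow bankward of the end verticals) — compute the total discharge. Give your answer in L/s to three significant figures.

5440 L/s

w_1 = (4.1 − 0.9)/2 = 1.6 m; q_1 = 0.17 × 0.54 × 1.6 = 0.1469 m³/s
w_2 = (8.6 − 0.9)/2 = 3.85 m; q_2 = 0.33 × 1.65 × 3.85 = 2.096 m³/s
w_3 = (9.4 − 4.1)/2 = 2.65 m; q_3 = 0.35 × 1.37 × 2.65 = 1.271 m³/s
w_4 = (11.1 − 8.6)/2 = 1.25 m; q_4 = 0.36 × 1.67 × 1.25 = 0.7515 m³/s
w_5 = (13.1 − 9.4)/2 = 1.85 m; q_5 = 0.39 × 1.24 × 1.85 = 0.8947 m³/s
w_6 = (14.1 − 11.1)/2 = 1.5 m; q_6 = 0.22 × 0.68 × 1.5 = 0.2244 m³/s
w_7 = (14.1 − 13.1)/2 = 0.5 m; q_7 = 0.23 × 0.52 × 0.5 = 0.05980 m³/s
Q = Σ qᵢ = 5.444 m³/s
= 5.444 × 1000 = 5444 L/s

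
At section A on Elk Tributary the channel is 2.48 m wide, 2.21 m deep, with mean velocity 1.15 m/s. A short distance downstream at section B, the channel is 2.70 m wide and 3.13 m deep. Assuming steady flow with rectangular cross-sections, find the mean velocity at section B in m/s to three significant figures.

Q = A₁V₁ = (2.48×2.21) × 1.15 = 6.303 m³/s
A₂ = 2.70 × 3.13 = 8.451 m²
V₂ = Q/A₂ = 6.303/8.451 = 0.7458 m/s

0.746 m/s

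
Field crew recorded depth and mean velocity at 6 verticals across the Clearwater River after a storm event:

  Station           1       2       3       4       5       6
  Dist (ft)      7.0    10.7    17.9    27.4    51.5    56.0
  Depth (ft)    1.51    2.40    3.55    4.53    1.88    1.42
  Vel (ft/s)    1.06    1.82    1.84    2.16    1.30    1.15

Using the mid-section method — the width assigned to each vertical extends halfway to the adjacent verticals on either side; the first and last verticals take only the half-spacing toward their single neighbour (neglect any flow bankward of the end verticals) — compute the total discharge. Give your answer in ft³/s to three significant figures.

284 ft³/s

w_1 = (10.7 − 7.0)/2 = 1.85 ft; q_1 = 1.06 × 1.51 × 1.85 = 2.961 ft³/s
w_2 = (17.9 − 7.0)/2 = 5.45 ft; q_2 = 1.82 × 2.40 × 5.45 = 23.81 ft³/s
w_3 = (27.4 − 10.7)/2 = 8.35 ft; q_3 = 1.84 × 3.55 × 8.35 = 54.54 ft³/s
w_4 = (51.5 − 17.9)/2 = 16.8 ft; q_4 = 2.16 × 4.53 × 16.8 = 164.4 ft³/s
w_5 = (56.0 − 27.4)/2 = 14.3 ft; q_5 = 1.30 × 1.88 × 14.3 = 34.95 ft³/s
w_6 = (56.0 − 51.5)/2 = 2.25 ft; q_6 = 1.15 × 1.42 × 2.25 = 3.674 ft³/s
Q = Σ qᵢ = 284.3 ft³/s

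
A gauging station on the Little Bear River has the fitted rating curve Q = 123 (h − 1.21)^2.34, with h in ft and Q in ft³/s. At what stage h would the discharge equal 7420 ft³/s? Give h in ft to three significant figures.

6.98 ft

h − h₀ = (Q/C)^(1/b) = (7420/123)^(1/2.34) = 5.766 ft
h = 1.21 + 5.766 = 6.976 ft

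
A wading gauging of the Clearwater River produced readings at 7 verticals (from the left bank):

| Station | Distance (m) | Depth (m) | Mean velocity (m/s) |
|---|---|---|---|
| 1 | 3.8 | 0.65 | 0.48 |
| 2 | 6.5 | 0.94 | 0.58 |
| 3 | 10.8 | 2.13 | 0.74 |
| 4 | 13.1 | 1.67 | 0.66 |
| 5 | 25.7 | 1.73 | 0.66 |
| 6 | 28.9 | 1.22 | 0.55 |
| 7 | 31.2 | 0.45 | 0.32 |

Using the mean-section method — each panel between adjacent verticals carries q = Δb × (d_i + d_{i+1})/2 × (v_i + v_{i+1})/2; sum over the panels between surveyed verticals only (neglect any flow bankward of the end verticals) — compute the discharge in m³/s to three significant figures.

26.4 m³/s

Panel 1-2: Δb = 2.7 m, d̄ = (0.65+0.94)/2 = 0.795, v̄ = (0.48+0.58)/2 = 0.53 → q = 2.7×0.795×0.53 = 1.138 m³/s
Panel 2-3: Δb = 4.3 m, d̄ = (0.94+2.13)/2 = 1.535, v̄ = (0.58+0.74)/2 = 0.66 → q = 4.3×1.535×0.66 = 4.356 m³/s
Panel 3-4: Δb = 2.3 m, d̄ = (2.13+1.67)/2 = 1.9, v̄ = (0.74+0.66)/2 = 0.7 → q = 2.3×1.9×0.7 = 3.059 m³/s
Panel 4-5: Δb = 12.6 m, d̄ = (1.67+1.73)/2 = 1.7, v̄ = (0.66+0.66)/2 = 0.66 → q = 12.6×1.7×0.66 = 14.14 m³/s
Panel 5-6: Δb = 3.2 m, d̄ = (1.73+1.22)/2 = 1.475, v̄ = (0.66+0.55)/2 = 0.605 → q = 3.2×1.475×0.605 = 2.856 m³/s
Panel 6-7: Δb = 2.3 m, d̄ = (1.22+0.45)/2 = 0.835, v̄ = (0.55+0.32)/2 = 0.435 → q = 2.3×0.835×0.435 = 0.8354 m³/s
Q = Σ q = 26.38 m³/s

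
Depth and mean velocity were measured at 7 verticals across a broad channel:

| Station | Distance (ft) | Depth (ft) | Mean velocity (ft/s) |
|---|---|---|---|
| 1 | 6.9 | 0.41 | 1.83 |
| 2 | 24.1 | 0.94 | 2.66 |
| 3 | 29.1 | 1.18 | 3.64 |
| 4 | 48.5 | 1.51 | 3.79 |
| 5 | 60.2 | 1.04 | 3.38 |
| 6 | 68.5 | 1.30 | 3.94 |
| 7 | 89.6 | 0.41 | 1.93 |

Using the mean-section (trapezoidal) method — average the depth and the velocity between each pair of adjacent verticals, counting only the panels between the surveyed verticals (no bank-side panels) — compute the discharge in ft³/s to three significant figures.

282 ft³/s

Panel 1-2: Δb = 17.2 ft, d̄ = (0.41+0.94)/2 = 0.675, v̄ = (1.83+2.66)/2 = 2.245 → q = 17.2×0.675×2.245 = 26.06 ft³/s
Panel 2-3: Δb = 5 ft, d̄ = (0.94+1.18)/2 = 1.06, v̄ = (2.66+3.64)/2 = 3.15 → q = 5×1.06×3.15 = 16.70 ft³/s
Panel 3-4: Δb = 19.4 ft, d̄ = (1.18+1.51)/2 = 1.345, v̄ = (3.64+3.79)/2 = 3.715 → q = 19.4×1.345×3.715 = 96.94 ft³/s
Panel 4-5: Δb = 11.7 ft, d̄ = (1.51+1.04)/2 = 1.275, v̄ = (3.79+3.38)/2 = 3.585 → q = 11.7×1.275×3.585 = 53.48 ft³/s
Panel 5-6: Δb = 8.3 ft, d̄ = (1.04+1.30)/2 = 1.17, v̄ = (3.38+3.94)/2 = 3.66 → q = 8.3×1.17×3.66 = 35.54 ft³/s
Panel 6-7: Δb = 21.1 ft, d̄ = (1.30+0.41)/2 = 0.855, v̄ = (3.94+1.93)/2 = 2.935 → q = 21.1×0.855×2.935 = 52.95 ft³/s
Q = Σ q = 281.7 ft³/s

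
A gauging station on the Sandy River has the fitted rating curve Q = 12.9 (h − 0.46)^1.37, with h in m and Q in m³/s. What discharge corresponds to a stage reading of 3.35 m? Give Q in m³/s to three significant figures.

55.2 m³/s

Q = 12.9 × (3.35 − 0.46)^1.37 = 12.9 × 2.89^1.37 = 55.21 m³/s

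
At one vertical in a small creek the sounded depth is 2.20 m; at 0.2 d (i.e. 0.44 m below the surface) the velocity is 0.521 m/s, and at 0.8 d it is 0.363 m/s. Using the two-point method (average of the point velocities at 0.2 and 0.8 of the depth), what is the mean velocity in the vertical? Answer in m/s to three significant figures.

0.442 m/s

v̄ = (0.521 + 0.363) / 2 = 0.4420 m/s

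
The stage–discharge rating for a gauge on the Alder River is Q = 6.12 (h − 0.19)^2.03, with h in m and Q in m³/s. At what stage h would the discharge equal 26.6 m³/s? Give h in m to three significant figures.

2.25 m

h − h₀ = (Q/C)^(1/b) = (26.6/6.12)^(1/2.03) = 2.062 m
h = 0.19 + 2.062 = 2.252 m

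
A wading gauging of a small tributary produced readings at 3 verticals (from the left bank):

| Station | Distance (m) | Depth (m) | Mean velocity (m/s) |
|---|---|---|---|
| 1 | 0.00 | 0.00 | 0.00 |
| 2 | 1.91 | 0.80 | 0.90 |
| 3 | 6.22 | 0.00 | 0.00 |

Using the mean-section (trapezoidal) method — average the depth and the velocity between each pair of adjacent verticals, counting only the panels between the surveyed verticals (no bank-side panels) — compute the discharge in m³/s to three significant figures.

Panel 1-2: Δb = 1.91 m, d̄ = (0.00+0.80)/2 = 0.4, v̄ = (0.00+0.90)/2 = 0.45 → q = 1.91×0.4×0.45 = 0.3438 m³/s
Panel 2-3: Δb = 4.31 m, d̄ = (0.80+0.00)/2 = 0.4, v̄ = (0.90+0.00)/2 = 0.45 → q = 4.31×0.4×0.45 = 0.7758 m³/s
Q = Σ q = 1.120 m³/s

1.12 m³/s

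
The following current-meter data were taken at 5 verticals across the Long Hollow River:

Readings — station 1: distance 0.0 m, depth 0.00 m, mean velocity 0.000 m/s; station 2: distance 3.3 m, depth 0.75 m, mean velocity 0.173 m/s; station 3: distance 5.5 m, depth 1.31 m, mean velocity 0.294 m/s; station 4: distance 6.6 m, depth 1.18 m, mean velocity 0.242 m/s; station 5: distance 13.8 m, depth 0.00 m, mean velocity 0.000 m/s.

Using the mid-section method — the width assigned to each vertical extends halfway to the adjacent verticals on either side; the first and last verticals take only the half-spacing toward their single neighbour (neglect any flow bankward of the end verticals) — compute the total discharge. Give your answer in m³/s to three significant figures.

w_2 = (5.5 − 0.0)/2 = 2.75 m; q_2 = 0.173 × 0.75 × 2.75 = 0.3568 m³/s
w_3 = (6.6 − 3.3)/2 = 1.65 m; q_3 = 0.294 × 1.31 × 1.65 = 0.6355 m³/s
w_4 = (13.8 − 5.5)/2 = 4.15 m; q_4 = 0.242 × 1.18 × 4.15 = 1.185 m³/s
Stations 1, 5 contribute zero (depth or velocity is 0).
Q = Σ qᵢ = 2.177 m³/s

2.18 m³/s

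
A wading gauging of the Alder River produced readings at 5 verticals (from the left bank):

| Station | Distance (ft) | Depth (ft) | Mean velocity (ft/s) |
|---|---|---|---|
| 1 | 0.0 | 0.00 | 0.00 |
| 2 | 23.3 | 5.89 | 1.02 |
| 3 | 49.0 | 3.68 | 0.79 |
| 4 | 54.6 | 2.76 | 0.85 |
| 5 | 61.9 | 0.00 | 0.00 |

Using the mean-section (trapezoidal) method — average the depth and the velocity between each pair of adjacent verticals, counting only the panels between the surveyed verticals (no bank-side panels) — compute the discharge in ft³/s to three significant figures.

165 ft³/s

Panel 1-2: Δb = 23.3 ft, d̄ = (0.00+5.89)/2 = 2.945, v̄ = (0.00+1.02)/2 = 0.51 → q = 23.3×2.945×0.51 = 35.00 ft³/s
Panel 2-3: Δb = 25.7 ft, d̄ = (5.89+3.68)/2 = 4.785, v̄ = (1.02+0.79)/2 = 0.905 → q = 25.7×4.785×0.905 = 111.3 ft³/s
Panel 3-4: Δb = 5.6 ft, d̄ = (3.68+2.76)/2 = 3.22, v̄ = (0.79+0.85)/2 = 0.82 → q = 5.6×3.22×0.82 = 14.79 ft³/s
Panel 4-5: Δb = 7.3 ft, d̄ = (2.76+0.00)/2 = 1.38, v̄ = (0.85+0.00)/2 = 0.425 → q = 7.3×1.38×0.425 = 4.281 ft³/s
Q = Σ q = 165.4 ft³/s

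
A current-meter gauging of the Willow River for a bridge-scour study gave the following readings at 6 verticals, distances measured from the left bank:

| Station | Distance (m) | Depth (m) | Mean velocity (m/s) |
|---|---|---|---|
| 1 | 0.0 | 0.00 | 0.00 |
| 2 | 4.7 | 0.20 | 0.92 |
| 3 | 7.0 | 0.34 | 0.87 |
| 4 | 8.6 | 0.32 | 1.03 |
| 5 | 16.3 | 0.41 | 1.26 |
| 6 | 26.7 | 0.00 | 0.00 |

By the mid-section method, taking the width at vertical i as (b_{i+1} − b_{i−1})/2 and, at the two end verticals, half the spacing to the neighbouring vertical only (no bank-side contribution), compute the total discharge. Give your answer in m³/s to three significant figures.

7.43 m³/s

w_2 = (7.0 − 0.0)/2 = 3.5 m; q_2 = 0.92 × 0.20 × 3.5 = 0.6440 m³/s
w_3 = (8.6 − 4.7)/2 = 1.95 m; q_3 = 0.87 × 0.34 × 1.95 = 0.5768 m³/s
w_4 = (16.3 − 7.0)/2 = 4.65 m; q_4 = 1.03 × 0.32 × 4.65 = 1.533 m³/s
w_5 = (26.7 − 8.6)/2 = 9.05 m; q_5 = 1.26 × 0.41 × 9.05 = 4.675 m³/s
Stations 1, 6 contribute zero (depth or velocity is 0).
Q = Σ qᵢ = 7.429 m³/s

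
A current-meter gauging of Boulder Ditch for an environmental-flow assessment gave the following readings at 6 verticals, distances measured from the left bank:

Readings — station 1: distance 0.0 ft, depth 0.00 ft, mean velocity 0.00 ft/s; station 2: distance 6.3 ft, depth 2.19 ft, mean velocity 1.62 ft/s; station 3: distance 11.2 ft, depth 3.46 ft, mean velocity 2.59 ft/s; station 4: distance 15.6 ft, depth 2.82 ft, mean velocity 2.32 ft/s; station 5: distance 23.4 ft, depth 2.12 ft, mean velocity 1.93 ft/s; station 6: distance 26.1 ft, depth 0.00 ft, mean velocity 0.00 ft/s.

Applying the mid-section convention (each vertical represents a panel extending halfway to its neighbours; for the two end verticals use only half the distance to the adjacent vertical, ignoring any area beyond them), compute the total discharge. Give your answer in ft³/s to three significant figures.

w_2 = (11.2 − 0.0)/2 = 5.6 ft; q_2 = 1.62 × 2.19 × 5.6 = 19.87 ft³/s
w_3 = (15.6 − 6.3)/2 = 4.65 ft; q_3 = 2.59 × 3.46 × 4.65 = 41.67 ft³/s
w_4 = (23.4 − 11.2)/2 = 6.1 ft; q_4 = 2.32 × 2.82 × 6.1 = 39.91 ft³/s
w_5 = (26.1 − 15.6)/2 = 5.25 ft; q_5 = 1.93 × 2.12 × 5.25 = 21.48 ft³/s
Stations 1, 6 contribute zero (depth or velocity is 0).
Q = Σ qᵢ = 122.9 ft³/s

123 ft³/s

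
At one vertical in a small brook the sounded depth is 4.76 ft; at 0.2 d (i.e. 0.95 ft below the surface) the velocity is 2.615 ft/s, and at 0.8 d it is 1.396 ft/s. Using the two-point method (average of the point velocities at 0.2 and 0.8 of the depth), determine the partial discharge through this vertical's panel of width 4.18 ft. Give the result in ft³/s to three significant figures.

39.9 ft³/s

v̄ = (2.615 + 1.396) / 2 = 2.006 ft/s
q = v̄ × d × w = 2.006 × 4.76 × 4.18 = 39.90 ft³/s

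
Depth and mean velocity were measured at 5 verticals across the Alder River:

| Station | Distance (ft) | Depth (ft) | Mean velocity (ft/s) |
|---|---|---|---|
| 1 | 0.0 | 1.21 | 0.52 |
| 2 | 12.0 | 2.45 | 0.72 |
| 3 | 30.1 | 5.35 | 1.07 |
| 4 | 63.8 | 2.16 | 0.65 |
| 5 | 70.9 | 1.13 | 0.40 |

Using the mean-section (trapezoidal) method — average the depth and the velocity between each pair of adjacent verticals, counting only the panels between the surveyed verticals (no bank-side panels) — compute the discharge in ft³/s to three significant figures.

192 ft³/s

Panel 1-2: Δb = 12 ft, d̄ = (1.21+2.45)/2 = 1.83, v̄ = (0.52+0.72)/2 = 0.62 → q = 12×1.83×0.62 = 13.62 ft³/s
Panel 2-3: Δb = 18.1 ft, d̄ = (2.45+5.35)/2 = 3.9, v̄ = (0.72+1.07)/2 = 0.895 → q = 18.1×3.9×0.895 = 63.18 ft³/s
Panel 3-4: Δb = 33.7 ft, d̄ = (5.35+2.16)/2 = 3.755, v̄ = (1.07+0.65)/2 = 0.86 → q = 33.7×3.755×0.86 = 108.8 ft³/s
Panel 4-5: Δb = 7.1 ft, d̄ = (2.16+1.13)/2 = 1.645, v̄ = (0.65+0.40)/2 = 0.525 → q = 7.1×1.645×0.525 = 6.132 ft³/s
Q = Σ q = 191.8 ft³/s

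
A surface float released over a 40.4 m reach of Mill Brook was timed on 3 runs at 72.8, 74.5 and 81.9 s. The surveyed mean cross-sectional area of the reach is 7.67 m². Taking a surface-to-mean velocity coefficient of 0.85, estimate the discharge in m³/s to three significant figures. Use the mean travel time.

t̄ = (72.8 + 74.5 + 81.9) / 3 = 76.4 s
v_surface = L / t̄ = 40.4 / 76.4 = 0.5288 m/s
v_mean = 0.85 × 0.5288 = 0.4495 m/s
Q = A × v_mean = 7.67 × 0.4495 = 3.447 m³/s

3.45 m³/s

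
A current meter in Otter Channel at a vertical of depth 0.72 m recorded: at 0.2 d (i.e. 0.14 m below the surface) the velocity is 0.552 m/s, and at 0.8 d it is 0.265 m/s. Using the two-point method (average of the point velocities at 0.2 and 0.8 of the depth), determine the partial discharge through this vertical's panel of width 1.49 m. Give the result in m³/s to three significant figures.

v̄ = (0.552 + 0.265) / 2 = 0.4085 m/s
q = v̄ × d × w = 0.4085 × 0.72 × 1.49 = 0.4382 m³/s

0.438 m³/s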